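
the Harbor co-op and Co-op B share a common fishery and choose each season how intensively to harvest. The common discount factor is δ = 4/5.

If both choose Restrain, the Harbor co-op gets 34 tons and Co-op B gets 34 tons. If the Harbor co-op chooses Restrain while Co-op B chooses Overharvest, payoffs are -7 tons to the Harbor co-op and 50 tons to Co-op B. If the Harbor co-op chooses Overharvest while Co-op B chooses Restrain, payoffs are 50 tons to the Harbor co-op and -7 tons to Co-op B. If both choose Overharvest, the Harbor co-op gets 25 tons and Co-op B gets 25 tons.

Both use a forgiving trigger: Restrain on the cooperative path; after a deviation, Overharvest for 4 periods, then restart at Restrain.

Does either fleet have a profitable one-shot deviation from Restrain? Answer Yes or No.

No

Comparing payoff streams over the 5 periods until play realigns: cooperate → 34(1+δ+…+δ^4); deviate → 50 + 25(δ+…+δ^4).
Cooperation is sustained iff (34−25)(δ+…+δ^4) ≥ 50−34.
δ+…+δ^4 = 4/5·(1−(4/5)^4)/(1−4/5) = 2.3616, and (50−34)/(34−25) = 1.7778.
2.3616 ≥ 1.7778, so cooperation is sustainable.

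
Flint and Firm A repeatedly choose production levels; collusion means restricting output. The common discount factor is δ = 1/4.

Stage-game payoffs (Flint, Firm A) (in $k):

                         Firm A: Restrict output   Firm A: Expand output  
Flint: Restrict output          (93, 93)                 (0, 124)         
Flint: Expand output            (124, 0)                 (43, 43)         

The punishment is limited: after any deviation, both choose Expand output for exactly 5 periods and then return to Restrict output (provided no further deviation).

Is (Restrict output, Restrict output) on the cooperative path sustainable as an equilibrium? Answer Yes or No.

IC: δ+…+δ^5 ≥ (124−93)/(93−43) = 31/50.
At δ = 1/4: partial sum = 0.3330 < 0.6200. Cooperation not sustainable.

No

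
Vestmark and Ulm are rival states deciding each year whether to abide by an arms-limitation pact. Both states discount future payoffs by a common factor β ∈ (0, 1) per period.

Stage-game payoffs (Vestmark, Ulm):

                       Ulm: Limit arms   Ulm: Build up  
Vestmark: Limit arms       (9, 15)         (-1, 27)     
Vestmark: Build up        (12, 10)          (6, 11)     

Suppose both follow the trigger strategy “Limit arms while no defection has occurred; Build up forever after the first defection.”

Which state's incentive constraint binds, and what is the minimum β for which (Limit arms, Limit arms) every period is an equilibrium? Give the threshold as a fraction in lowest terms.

Ulm; β ≥ 3/4

For Vestmark: deviation gain 12−9 = 3, per-period punishment loss 9−6 = 3. IC gives β ≥ 3/6 = 1/2.
For Ulm: gain 12, loss 4 per period, so β ≥ 12/16 = 3/4.
The tighter constraint is Ulm's, so cooperation needs β ≥ 3/4.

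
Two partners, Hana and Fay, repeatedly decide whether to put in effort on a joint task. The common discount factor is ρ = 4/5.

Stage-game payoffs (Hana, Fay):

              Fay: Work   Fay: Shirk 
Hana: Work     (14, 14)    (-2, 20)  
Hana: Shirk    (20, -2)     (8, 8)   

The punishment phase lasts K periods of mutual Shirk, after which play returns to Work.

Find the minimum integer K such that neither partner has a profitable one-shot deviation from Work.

2

IC: ρ(1−ρ^K)/(1−ρ) ≥ (20−14)/(14−8) = 1.
With ρ = 4/5: need 1 − ρ^K ≥ 1·(1−4/5)/(4/5), i.e. ρ^K ≤ 0.7500.
Since (4/5)^1 = 0.8000 and (4/5)^2 = 0.6400, the smallest such K is 2.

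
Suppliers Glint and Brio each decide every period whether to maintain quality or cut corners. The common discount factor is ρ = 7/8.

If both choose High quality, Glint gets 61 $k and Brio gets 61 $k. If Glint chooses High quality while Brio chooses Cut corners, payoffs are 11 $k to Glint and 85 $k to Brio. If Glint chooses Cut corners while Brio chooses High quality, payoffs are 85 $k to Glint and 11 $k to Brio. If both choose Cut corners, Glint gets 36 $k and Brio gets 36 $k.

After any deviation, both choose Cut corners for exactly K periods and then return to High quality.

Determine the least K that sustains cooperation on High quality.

IC: ρ(1−ρ^K)/(1−ρ) ≥ (85−61)/(61−36) = 24/25.
With ρ = 7/8: need 1 − ρ^K ≥ 24/25·(1−7/8)/(7/8), i.e. ρ^K ≤ 0.8629.
Since (7/8)^1 = 0.8750 and (7/8)^2 = 0.7656, the smallest such K is 2.

2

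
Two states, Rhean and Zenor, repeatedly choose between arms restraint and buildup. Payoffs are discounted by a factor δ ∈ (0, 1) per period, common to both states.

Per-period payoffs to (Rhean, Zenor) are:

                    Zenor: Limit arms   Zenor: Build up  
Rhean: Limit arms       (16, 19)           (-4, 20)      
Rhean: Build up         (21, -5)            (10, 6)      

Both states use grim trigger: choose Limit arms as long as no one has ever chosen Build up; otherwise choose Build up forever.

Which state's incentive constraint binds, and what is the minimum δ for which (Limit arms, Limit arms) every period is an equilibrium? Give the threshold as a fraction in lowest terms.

Rhean: cooperation gives 16 each period; deviation gives 21 once then 10 forever.
  16/(1−δ) ≥ 21 + 10δ/(1−δ) ⇒ δ ≥ 5/11.
Zenor: cooperation gives 19 each period; deviation gives 20 once then 6 forever.
  δ ≥ 1/14.
Both must hold, so the binding constraint is Rhean's: δ ≥ 5/11.

Rhean; δ ≥ 5/11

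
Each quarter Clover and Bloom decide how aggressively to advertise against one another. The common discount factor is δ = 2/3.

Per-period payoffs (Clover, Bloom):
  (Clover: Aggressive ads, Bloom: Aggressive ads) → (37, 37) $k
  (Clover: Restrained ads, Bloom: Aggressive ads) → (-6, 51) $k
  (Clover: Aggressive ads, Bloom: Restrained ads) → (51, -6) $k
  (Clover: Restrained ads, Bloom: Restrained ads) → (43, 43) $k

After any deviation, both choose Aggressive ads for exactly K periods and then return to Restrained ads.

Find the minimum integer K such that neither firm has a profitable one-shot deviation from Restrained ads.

Need Σ_{k=1}^{K} δ^k ≥ (51−43)/(43−37) = 1.3333 at δ = 2/3.
At K = 2 the sum is 1.1111 < 1.3333; at K = 3 it is 1.4074 ≥ 1.3333.
So the minimum punishment length is K = 3.

3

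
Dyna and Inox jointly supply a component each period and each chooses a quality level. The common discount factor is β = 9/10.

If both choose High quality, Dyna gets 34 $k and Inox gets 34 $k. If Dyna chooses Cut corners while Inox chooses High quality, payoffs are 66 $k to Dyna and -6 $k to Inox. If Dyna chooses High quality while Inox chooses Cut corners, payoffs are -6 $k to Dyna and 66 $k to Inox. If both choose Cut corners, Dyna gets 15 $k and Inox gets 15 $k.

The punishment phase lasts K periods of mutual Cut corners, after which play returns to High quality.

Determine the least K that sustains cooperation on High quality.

No profitable deviation requires (34−15)(β+…+β^K) ≥ 66−34, i.e. β+…+β^K ≥ 32/19 ≈ 1.6842.
With β = 9/10, the partial sums are K=1: 0.9000, K=2: 1.7100.
K = 2 is the first length at which the sum reaches 1.6842.

2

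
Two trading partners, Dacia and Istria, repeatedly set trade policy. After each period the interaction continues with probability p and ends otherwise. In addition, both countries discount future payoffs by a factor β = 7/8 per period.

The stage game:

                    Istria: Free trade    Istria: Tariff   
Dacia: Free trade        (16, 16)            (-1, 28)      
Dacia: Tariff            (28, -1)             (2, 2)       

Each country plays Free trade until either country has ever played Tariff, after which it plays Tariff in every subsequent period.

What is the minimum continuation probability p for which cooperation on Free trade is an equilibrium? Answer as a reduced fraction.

48/91

Expected continuation weight on next period's payoff is β·p = 7/8·p, which plays the role of the discount factor.
Cooperation requires 7/8·p ≥ (28−16)/(28−2) = 6/13, hence p ≥ 48/91.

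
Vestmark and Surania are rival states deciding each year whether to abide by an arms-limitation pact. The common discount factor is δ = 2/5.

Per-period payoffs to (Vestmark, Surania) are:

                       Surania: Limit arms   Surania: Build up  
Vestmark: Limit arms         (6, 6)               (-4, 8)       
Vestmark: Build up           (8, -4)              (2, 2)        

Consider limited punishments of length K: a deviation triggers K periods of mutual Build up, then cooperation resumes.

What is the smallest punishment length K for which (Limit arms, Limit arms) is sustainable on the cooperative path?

2

IC: δ(1−δ^K)/(1−δ) ≥ (8−6)/(6−2) = 1/2.
With δ = 2/5: need 1 − δ^K ≥ 1/2·(1−2/5)/(2/5), i.e. δ^K ≤ 0.2500.
Since (2/5)^1 = 0.4000 and (2/5)^2 = 0.1600, the smallest such K is 2.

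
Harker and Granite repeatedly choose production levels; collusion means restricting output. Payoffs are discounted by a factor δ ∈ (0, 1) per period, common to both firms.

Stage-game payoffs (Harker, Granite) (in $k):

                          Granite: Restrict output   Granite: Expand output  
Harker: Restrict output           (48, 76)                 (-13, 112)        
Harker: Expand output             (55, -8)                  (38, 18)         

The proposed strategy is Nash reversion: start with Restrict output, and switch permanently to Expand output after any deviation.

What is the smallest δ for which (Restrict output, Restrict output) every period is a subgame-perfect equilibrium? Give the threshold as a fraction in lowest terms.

7/17

Harker's threshold: (55−48)/(55−38) = 7/17.
Granite's threshold: (112−76)/(112−18) = 18/47.
7/17 > 18/47, so Harker binds and δ* = 7/17.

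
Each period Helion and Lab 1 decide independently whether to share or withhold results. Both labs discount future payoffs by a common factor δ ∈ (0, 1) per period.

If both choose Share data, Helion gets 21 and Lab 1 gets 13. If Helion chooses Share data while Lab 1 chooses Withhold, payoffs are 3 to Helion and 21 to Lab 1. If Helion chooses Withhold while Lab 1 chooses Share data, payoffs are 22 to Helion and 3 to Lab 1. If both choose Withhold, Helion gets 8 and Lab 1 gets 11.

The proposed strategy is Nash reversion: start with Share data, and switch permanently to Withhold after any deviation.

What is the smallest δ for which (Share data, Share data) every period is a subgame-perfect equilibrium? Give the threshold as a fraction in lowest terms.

4/5

For Helion: deviation gain 22−21 = 1, per-period punishment loss 21−8 = 13. IC gives δ ≥ 1/14.
For Lab 1: gain 8, loss 2 per period, so δ ≥ 8/10 = 4/5.
The tighter constraint is Lab 1's, so cooperation needs δ ≥ 4/5.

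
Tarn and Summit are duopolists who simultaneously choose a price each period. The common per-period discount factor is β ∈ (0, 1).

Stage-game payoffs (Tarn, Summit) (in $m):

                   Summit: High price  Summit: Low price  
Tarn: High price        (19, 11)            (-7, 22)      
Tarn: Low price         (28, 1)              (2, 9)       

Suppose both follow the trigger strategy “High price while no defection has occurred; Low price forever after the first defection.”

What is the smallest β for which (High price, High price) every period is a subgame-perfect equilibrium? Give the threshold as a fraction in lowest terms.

11/13

Tarn's threshold: (28−19)/(28−2) = 9/26.
Summit's threshold: (22−11)/(22−9) = 11/13.
9/26 < 11/13, so Summit binds and β* = 11/13.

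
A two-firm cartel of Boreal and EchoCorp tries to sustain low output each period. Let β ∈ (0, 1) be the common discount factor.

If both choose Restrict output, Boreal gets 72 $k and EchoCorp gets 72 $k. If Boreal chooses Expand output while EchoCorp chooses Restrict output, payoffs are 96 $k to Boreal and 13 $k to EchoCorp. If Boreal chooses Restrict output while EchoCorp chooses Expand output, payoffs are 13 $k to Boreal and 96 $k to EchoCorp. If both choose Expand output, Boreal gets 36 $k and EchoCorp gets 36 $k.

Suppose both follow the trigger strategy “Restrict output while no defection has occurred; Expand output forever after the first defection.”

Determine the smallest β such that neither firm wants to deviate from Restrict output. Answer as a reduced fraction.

2/5

Under grim trigger the critical discount factor is (T−C)/(T−P) with T = 96, C = 72, P = 36.
β* = (96−72)/(96−36) = 24/60 = 2/5.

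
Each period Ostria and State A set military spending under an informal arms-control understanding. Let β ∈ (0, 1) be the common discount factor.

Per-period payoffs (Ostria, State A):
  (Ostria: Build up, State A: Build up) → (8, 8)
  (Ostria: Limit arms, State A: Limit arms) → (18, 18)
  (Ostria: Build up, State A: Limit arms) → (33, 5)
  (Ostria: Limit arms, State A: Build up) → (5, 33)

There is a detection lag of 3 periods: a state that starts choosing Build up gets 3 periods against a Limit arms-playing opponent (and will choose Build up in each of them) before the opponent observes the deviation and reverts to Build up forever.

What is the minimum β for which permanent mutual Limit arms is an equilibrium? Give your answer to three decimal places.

0.843

A deviator earns 33 for 3 periods, then 8 forever; cooperating earns 18 forever. Multiplying the IC by (1−β):
18 ≥ 33(1−β^3) + 8β^3, so 25·β^3 ≥ 15 and β^3 ≥ 3/5.
β ≥ (3/5)^(1/3) ≈ 0.843.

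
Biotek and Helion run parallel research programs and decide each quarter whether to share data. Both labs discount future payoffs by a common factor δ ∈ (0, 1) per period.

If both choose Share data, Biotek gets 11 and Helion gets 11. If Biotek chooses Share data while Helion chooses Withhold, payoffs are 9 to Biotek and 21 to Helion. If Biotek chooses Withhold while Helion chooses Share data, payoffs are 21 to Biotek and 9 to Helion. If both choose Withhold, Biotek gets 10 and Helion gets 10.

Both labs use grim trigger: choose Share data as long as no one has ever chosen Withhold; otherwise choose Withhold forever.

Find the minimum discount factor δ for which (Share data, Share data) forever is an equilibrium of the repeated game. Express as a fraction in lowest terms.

Under grim trigger the critical discount factor is (T−C)/(T−P) with T = 21, C = 11, P = 10.
δ* = (21−11)/(21−10) = 10/11.

10/11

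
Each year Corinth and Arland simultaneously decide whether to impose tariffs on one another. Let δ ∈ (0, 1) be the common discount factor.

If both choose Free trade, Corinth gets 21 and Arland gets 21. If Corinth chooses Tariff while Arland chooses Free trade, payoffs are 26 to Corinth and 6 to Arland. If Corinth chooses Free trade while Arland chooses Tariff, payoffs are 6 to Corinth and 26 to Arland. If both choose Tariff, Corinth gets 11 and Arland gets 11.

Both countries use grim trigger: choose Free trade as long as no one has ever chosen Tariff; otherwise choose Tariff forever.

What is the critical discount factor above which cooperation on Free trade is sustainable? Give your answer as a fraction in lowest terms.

21/(1−δ) ≥ 26 + 11δ/(1−δ)
21 ≥ 26 − 15δ
δ ≥ 5/15 = 1/3.

1/3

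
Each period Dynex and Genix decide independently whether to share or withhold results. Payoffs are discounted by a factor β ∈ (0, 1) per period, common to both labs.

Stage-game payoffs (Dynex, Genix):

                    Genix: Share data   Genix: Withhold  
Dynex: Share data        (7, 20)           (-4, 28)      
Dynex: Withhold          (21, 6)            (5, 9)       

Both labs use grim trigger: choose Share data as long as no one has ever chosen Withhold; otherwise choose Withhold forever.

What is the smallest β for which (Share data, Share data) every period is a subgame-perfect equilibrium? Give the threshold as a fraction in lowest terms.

Dynex: cooperation gives 7 each period; deviation gives 21 once then 5 forever.
  7/(1−β) ≥ 21 + 5β/(1−β) ⇒ β ≥ 14/16 = 7/8.
Genix: cooperation gives 20 each period; deviation gives 28 once then 9 forever.
  β ≥ 8/19.
Both must hold, so the binding constraint is Dynex's: β ≥ 7/8.

7/8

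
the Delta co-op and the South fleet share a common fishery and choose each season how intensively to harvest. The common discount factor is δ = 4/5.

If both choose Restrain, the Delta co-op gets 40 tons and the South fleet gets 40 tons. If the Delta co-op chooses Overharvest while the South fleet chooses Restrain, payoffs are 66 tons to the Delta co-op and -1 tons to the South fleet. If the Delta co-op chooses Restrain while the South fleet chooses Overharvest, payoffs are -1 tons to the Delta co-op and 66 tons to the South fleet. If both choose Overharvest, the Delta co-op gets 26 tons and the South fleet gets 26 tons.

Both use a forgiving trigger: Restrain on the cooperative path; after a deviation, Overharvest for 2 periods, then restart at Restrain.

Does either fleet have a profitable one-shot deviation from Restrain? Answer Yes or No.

Yes

IC: δ+…+δ^2 ≥ (66−40)/(40−26) = 13/7.
At δ = 4/5: partial sum = 1.4400 < 1.8571. Cooperation not sustainable.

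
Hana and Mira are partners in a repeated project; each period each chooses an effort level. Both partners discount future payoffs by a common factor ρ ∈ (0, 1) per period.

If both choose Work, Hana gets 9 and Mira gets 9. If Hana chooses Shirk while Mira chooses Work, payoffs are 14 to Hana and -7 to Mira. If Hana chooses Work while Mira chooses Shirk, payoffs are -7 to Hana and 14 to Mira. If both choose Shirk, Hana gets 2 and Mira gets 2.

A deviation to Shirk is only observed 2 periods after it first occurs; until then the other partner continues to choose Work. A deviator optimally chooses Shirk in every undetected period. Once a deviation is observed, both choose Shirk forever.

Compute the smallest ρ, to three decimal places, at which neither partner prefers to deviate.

0.645

Deviating for the 2 undetected periods gains 14−9 = 5 per period over cooperation, then loses 9−2 = 7 per period forever once punishment starts.
Gain: 5(1 + ρ + … + ρ^1); loss: 7·ρ^2/(1−ρ).
No profitable deviation ⇔ 5(1−ρ^2) ≤ 7·ρ^2, i.e. ρ^2 ≥ 5/(5+7) = 5/12.
Hence ρ ≥ (5/12)^(1/2) ≈ 0.645.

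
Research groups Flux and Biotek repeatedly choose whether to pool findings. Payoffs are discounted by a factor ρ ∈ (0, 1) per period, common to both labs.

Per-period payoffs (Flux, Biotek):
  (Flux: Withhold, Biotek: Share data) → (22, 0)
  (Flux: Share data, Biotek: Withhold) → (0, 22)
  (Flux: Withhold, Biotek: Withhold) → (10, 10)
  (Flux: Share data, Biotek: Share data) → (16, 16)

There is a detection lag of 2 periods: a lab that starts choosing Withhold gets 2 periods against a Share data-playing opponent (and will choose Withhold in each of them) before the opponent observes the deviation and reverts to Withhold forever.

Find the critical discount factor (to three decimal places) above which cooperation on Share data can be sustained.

Deviating for the 2 undetected periods gains 22−16 = 6 per period over cooperation, then loses 16−10 = 6 per period forever once punishment starts.
Gain: 6(1 + ρ + … + ρ^1); loss: 6·ρ^2/(1−ρ).
No profitable deviation ⇔ 6(1−ρ^2) ≤ 6·ρ^2, i.e. ρ^2 ≥ 6/(6+6) = 1/2.
Hence ρ ≥ (1/2)^(1/2) ≈ 0.707.

0.707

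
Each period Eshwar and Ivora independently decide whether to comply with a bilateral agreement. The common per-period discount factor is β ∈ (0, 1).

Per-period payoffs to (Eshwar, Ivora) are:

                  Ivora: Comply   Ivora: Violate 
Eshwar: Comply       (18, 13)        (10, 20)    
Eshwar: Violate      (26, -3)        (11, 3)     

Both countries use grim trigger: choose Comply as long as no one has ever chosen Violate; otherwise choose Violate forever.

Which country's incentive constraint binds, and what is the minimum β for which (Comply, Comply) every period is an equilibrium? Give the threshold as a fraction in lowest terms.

Eshwar's threshold: (26−18)/(26−11) = 8/15.
Ivora's threshold: (20−13)/(20−3) = 7/17.
8/15 > 7/17, so Eshwar binds and β* = 8/15.

Eshwar; β ≥ 8/15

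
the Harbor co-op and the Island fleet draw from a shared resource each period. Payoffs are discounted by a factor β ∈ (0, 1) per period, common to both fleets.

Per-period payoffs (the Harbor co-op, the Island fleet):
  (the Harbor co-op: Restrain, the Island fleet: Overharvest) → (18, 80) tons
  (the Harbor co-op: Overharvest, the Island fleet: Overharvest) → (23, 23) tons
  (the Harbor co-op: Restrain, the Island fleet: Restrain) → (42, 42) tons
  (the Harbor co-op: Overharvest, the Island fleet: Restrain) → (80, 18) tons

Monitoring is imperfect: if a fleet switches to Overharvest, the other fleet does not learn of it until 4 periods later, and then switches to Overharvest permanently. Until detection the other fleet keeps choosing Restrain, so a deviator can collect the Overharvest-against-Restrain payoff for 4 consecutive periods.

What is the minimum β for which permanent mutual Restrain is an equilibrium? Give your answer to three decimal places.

0.904

A deviator earns 80 for 4 periods, then 23 forever; cooperating earns 42 forever. Multiplying the IC by (1−β):
42 ≥ 80(1−β^4) + 23β^4, so 57·β^4 ≥ 38 and β^4 ≥ 2/3.
β ≥ (2/3)^(1/4) ≈ 0.904.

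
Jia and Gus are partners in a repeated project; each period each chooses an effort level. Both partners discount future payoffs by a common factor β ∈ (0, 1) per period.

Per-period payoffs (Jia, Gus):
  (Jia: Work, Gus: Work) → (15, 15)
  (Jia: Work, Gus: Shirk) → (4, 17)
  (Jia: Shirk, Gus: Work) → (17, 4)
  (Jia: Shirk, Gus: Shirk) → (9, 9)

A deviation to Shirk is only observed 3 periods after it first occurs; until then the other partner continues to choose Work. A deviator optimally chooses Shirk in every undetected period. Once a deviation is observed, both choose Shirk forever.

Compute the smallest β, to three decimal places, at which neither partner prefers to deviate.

0.630

The best deviation is to choose Shirk for all 3 undetected periods, earning 17 each, then 9 forever once detected.
Deviation value: 17(1−β^3)/(1−β) + 9β^3/(1−β); cooperation value: 15/(1−β).
IC: 15 ≥ 17(1−β^3) + 9β^3 = 17 − 8β^3.
So β^3 ≥ 2/8 = 1/4, giving β ≥ (1/4)^(1/3) ≈ 0.630.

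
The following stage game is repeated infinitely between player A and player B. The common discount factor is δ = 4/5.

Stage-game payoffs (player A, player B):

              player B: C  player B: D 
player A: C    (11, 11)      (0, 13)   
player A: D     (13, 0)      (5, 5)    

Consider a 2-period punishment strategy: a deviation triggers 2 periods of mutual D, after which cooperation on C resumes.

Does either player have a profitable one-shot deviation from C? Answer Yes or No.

Comparing payoff streams over the 3 periods until play realigns: cooperate → 11(1+δ+…+δ^2); deviate → 13 + 5(δ+…+δ^2).
Cooperation is sustained iff (11−5)(δ+…+δ^2) ≥ 13−11.
δ+…+δ^2 = 4/5·(1−(4/5)^2)/(1−4/5) = 1.4400, and (13−11)/(11−5) = 0.3333.
1.4400 ≥ 0.3333, so cooperation is sustainable.

No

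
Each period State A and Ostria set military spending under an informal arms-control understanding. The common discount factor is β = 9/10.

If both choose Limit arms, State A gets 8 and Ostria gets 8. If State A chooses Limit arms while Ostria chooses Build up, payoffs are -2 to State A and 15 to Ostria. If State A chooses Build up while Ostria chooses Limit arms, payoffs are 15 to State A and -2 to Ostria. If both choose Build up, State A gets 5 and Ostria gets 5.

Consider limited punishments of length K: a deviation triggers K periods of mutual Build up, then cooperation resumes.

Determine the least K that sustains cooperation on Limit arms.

3

No profitable deviation requires (8−5)(β+…+β^K) ≥ 15−8, i.e. β+…+β^K ≥ 7/3 ≈ 2.3333.
With β = 9/10, the partial sums are K=1: 0.9000, K=2: 1.7100, K=3: 2.4390.
K = 3 is the first length at which the sum reaches 2.3333.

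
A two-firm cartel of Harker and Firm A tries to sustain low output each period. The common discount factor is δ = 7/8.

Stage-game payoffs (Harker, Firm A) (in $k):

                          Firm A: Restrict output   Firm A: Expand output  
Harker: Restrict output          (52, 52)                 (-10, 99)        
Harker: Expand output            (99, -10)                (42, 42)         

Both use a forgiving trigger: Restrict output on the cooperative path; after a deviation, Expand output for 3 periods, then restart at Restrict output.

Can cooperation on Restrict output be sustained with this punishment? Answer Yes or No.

No

IC: δ+…+δ^3 ≥ (99−52)/(52−42) = 47/10.
At δ = 7/8: partial sum = 2.3105 < 4.7000. Cooperation not sustainable.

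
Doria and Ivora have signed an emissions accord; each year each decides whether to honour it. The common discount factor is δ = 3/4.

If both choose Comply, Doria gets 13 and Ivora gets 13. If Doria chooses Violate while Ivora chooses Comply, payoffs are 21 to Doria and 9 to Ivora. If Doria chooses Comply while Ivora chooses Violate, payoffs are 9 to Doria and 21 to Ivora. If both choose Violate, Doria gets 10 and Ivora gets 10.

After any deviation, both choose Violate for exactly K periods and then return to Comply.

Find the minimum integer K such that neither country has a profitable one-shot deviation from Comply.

8

Need Σ_{k=1}^{K} δ^k ≥ (21−13)/(13−10) = 2.6667 at δ = 3/4.
At K = 7 the sum is 2.5995 < 2.6667; at K = 8 it is 2.6997 ≥ 2.6667.
So the minimum punishment length is K = 8.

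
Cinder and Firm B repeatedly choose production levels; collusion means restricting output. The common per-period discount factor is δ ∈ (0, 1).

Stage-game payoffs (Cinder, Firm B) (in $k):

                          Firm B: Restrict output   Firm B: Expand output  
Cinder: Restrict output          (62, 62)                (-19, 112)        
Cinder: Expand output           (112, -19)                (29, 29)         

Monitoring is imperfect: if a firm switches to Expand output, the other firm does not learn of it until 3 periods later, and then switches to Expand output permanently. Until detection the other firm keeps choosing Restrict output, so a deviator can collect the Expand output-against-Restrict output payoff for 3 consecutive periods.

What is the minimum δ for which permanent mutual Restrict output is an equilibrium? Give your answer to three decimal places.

Deviating for the 3 undetected periods gains 112−62 = 50 per period over cooperation, then loses 62−29 = 33 per period forever once punishment starts.
Gain: 50(1 + δ + … + δ^2); loss: 33·δ^3/(1−δ).
No profitable deviation ⇔ 50(1−δ^3) ≤ 33·δ^3, i.e. δ^3 ≥ 50/(50+33) = 50/83.
Hence δ ≥ (50/83)^(1/3) ≈ 0.845.

0.845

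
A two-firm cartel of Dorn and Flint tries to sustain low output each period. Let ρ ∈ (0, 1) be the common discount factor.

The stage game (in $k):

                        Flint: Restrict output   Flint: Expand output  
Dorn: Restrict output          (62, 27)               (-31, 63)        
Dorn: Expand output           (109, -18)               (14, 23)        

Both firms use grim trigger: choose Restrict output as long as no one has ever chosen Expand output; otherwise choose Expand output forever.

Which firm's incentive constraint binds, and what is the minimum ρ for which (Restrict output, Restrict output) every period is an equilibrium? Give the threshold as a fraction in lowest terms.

Flint; ρ ≥ 9/10

Dorn: cooperation gives 62 each period; deviation gives 109 once then 14 forever.
  62/(1−ρ) ≥ 109 + 14ρ/(1−ρ) ⇒ ρ ≥ 47/95.
Flint: cooperation gives 27 each period; deviation gives 63 once then 23 forever.
  ρ ≥ 36/40 = 9/10.
Both must hold, so the binding constraint is Flint's: ρ ≥ 9/10.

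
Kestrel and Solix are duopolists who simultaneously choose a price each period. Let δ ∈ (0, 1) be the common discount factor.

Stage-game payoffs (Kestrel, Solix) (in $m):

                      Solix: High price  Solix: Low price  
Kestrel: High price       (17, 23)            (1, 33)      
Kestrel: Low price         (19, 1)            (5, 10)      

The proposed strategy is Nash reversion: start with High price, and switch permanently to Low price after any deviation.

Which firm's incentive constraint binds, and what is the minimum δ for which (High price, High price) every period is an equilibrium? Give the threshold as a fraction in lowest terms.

Kestrel's threshold: (19−17)/(19−5) = 1/7.
Solix's threshold: (33−23)/(33−10) = 10/23.
1/7 < 10/23, so Solix binds and δ* = 10/23.

Solix; δ ≥ 10/23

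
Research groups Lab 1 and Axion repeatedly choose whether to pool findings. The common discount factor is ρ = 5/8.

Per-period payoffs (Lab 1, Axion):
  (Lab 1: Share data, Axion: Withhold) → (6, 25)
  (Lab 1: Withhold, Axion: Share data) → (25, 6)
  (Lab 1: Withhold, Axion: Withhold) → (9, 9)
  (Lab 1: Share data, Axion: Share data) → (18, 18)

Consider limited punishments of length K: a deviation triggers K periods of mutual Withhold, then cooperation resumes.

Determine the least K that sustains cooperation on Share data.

Need Σ_{k=1}^{K} ρ^k ≥ (25−18)/(18−9) = 0.7778 at ρ = 5/8.
At K = 1 the sum is 0.6250 < 0.7778; at K = 2 it is 1.0156 ≥ 0.7778.
So the minimum punishment length is K = 2.

2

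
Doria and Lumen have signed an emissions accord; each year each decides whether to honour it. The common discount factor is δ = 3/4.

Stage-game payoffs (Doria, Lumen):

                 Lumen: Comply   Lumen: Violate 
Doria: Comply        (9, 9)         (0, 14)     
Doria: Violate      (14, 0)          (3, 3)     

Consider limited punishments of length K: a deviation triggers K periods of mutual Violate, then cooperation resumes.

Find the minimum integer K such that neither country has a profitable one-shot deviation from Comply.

2

No profitable deviation requires (9−3)(δ+…+δ^K) ≥ 14−9, i.e. δ+…+δ^K ≥ 5/6 ≈ 0.8333.
With δ = 3/4, the partial sums are K=1: 0.7500, K=2: 1.3125.
K = 2 is the first length at which the sum reaches 0.8333.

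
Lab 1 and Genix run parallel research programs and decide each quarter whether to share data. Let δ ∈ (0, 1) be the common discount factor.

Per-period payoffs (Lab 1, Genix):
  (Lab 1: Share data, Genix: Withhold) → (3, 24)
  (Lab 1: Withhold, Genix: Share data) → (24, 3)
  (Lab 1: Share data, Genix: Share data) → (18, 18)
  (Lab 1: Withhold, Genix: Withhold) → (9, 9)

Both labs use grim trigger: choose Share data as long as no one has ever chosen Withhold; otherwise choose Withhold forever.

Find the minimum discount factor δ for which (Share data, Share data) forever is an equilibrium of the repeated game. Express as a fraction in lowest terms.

2/5

Under grim trigger the critical discount factor is (T−C)/(T−P) with T = 24, C = 18, P = 9.
δ* = (24−18)/(24−9) = 6/15 = 2/5.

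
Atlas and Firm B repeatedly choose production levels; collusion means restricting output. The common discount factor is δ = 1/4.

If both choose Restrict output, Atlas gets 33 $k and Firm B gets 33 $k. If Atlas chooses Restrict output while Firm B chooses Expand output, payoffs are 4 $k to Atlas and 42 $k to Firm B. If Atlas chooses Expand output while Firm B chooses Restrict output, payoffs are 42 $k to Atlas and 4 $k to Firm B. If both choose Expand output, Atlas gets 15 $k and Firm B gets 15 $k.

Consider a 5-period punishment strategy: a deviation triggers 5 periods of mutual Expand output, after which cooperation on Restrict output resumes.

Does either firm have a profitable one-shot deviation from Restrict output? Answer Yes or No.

Comparing payoff streams over the 6 periods until play realigns: cooperate → 33(1+δ+…+δ^5); deviate → 42 + 15(δ+…+δ^5).
Cooperation is sustained iff (33−15)(δ+…+δ^5) ≥ 42−33.
δ+…+δ^5 = 1/4·(1−(1/4)^5)/(1−1/4) = 0.3330, and (42−33)/(33−15) = 0.5000.
0.3330 < 0.5000, so cooperation is not sustainable.

Yes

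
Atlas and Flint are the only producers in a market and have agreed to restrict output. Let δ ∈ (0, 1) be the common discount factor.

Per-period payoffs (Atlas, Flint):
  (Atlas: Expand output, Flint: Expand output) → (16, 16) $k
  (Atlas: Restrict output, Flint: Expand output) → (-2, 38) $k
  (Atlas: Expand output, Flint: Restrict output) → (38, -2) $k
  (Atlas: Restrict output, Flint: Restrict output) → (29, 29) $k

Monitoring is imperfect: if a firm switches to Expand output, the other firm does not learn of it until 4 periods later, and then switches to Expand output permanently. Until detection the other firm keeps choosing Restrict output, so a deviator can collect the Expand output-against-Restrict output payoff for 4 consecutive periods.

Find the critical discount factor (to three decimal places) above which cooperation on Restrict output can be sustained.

0.800

The best deviation is to choose Expand output for all 4 undetected periods, earning 38 each, then 16 forever once detected.
Deviation value: 38(1−δ^4)/(1−δ) + 16δ^4/(1−δ); cooperation value: 29/(1−δ).
IC: 29 ≥ 38(1−δ^4) + 16δ^4 = 38 − 22δ^4.
So δ^4 ≥ 9/22, giving δ ≥ (9/22)^(1/4) ≈ 0.800.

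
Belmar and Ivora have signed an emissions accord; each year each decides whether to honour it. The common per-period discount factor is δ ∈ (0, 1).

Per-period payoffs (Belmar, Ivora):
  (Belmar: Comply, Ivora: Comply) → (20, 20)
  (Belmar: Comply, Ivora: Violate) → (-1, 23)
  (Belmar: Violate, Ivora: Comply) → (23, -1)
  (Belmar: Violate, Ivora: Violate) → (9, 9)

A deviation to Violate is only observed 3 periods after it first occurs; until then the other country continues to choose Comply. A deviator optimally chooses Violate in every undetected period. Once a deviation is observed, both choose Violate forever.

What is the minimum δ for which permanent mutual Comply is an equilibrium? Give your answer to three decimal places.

0.598

A deviator earns 23 for 3 periods, then 9 forever; cooperating earns 20 forever. Multiplying the IC by (1−δ):
20 ≥ 23(1−δ^3) + 9δ^3, so 14·δ^3 ≥ 3 and δ^3 ≥ 3/14.
δ ≥ (3/14)^(1/3) ≈ 0.598.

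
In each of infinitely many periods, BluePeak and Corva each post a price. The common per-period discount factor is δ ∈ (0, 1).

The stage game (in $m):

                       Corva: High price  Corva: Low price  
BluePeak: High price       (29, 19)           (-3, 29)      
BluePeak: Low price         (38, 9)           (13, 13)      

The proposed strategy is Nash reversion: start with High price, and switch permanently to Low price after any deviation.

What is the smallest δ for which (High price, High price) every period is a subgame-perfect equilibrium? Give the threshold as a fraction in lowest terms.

5/8

BluePeak: cooperation gives 29 each period; deviation gives 38 once then 13 forever.
  29/(1−δ) ≥ 38 + 13δ/(1−δ) ⇒ δ ≥ 9/25.
Corva: cooperation gives 19 each period; deviation gives 29 once then 13 forever.
  δ ≥ 10/16 = 5/8.
Both must hold, so the binding constraint is Corva's: δ ≥ 5/8.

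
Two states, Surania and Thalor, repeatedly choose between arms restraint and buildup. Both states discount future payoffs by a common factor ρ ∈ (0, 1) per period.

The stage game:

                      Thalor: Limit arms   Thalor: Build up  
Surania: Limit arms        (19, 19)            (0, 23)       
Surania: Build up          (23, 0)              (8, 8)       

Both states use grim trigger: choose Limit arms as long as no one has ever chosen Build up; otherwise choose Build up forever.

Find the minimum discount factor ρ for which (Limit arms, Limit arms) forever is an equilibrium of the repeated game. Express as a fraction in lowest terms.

Under grim trigger the critical discount factor is (T−C)/(T−P) with T = 23, C = 19, P = 8.
ρ* = (23−19)/(23−8) = 4/15.

4/15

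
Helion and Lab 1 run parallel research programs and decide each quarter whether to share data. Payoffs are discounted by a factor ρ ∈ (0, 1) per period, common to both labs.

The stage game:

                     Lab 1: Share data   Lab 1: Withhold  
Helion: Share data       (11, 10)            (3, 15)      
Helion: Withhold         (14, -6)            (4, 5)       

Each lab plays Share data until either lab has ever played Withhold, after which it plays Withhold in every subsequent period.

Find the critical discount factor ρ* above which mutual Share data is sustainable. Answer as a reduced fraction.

Helion's threshold: (14−11)/(14−4) = 3/10.
Lab 1's threshold: (15−10)/(15−5) = 1/2.
3/10 < 1/2, so Lab 1 binds and ρ* = 1/2.

1/2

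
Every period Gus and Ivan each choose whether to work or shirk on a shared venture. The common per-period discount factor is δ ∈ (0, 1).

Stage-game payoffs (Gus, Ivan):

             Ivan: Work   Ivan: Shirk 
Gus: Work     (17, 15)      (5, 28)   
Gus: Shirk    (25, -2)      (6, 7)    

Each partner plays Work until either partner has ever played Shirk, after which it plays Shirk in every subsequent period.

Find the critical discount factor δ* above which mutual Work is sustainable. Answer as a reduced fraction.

13/21

For Gus: deviation gain 25−17 = 8, per-period punishment loss 17−6 = 11. IC gives δ ≥ 8/19.
For Ivan: gain 13, loss 8 per period, so δ ≥ 13/21.
The tighter constraint is Ivan's, so cooperation needs δ ≥ 13/21.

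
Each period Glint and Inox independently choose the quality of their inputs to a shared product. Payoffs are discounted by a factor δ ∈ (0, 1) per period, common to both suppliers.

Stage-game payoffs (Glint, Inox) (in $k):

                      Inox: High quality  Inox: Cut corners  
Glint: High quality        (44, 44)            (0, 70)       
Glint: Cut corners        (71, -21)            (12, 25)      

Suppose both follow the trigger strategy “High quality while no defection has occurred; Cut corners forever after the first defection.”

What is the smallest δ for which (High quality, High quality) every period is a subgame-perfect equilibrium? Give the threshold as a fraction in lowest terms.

Glint: cooperation gives 44 each period; deviation gives 71 once then 12 forever.
  44/(1−δ) ≥ 71 + 12δ/(1−δ) ⇒ δ ≥ 27/59.
Inox: cooperation gives 44 each period; deviation gives 70 once then 25 forever.
  δ ≥ 26/45.
Both must hold, so the binding constraint is Inox's: δ ≥ 26/45.

26/45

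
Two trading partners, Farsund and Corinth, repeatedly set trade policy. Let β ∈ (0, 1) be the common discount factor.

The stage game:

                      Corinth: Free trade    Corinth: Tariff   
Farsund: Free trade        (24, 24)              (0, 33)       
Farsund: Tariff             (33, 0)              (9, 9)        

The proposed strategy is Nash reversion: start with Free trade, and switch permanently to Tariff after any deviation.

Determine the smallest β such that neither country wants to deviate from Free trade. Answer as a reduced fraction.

Under grim trigger the critical discount factor is (T−C)/(T−P) with T = 33, C = 24, P = 9.
β* = (33−24)/(33−9) = 9/24 = 3/8.

3/8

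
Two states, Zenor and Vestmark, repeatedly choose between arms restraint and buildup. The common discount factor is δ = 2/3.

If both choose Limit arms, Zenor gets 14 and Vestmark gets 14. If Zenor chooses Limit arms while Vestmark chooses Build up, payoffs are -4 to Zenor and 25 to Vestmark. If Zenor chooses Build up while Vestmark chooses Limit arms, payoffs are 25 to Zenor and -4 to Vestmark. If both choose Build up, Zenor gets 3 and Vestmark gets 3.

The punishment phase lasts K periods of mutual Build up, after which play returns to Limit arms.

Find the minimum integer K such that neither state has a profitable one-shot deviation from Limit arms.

2

Need Σ_{k=1}^{K} δ^k ≥ (25−14)/(14−3) = 1.0000 at δ = 2/3.
At K = 1 the sum is 0.6667 < 1.0000; at K = 2 it is 1.1111 ≥ 1.0000.
So the minimum punishment length is K = 2.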